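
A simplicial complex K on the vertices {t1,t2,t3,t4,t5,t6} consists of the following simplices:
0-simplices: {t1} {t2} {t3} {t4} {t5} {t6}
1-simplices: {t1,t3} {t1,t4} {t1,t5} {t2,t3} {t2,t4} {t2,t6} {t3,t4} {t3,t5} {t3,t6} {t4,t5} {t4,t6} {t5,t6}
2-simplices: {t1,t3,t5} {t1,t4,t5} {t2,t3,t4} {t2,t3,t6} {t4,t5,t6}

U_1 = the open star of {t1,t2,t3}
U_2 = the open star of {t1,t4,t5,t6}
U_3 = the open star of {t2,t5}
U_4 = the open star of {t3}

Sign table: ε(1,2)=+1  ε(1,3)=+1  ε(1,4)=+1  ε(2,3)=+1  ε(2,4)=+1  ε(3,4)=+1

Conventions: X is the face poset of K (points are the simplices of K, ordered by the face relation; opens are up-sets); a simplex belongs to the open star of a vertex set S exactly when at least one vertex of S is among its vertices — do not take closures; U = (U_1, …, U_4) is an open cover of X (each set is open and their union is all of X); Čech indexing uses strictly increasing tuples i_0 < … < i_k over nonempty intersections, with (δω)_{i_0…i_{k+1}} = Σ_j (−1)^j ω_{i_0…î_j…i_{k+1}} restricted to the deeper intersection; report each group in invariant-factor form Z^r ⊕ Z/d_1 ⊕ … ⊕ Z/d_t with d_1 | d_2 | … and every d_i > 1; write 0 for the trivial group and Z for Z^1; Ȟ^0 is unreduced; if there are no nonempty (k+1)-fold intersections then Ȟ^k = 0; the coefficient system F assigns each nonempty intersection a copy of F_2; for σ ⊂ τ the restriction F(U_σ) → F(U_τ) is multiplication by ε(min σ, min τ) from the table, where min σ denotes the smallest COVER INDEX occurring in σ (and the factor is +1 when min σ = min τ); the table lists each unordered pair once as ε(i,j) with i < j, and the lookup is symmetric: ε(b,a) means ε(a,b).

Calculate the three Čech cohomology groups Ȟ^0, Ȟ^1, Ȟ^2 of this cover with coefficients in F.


Ȟ^0 = Z/2, Ȟ^1 = 0, Ȟ^2 = 0

nonempty intersections:
  U1={{t1},{t2},{t3},{t1,t3},{t1,t4},{t1,t5},{t2,t3},{t2,t4},{t2,t6},{t3,t4},{t3,t5},{t3,t6},{t1,t3,t5},{t1,t4,t5},{t2,t3,t4},{t2,t3,t6}} U2={{t1},{t4},{t5},{t6},{t1,t3},{t1,t4},{t1,t5},{t2,t4},{t2,t6},{t3,t4},{t3,t5},{t3,t6},{t4,t5},{t4,t6},{t5,t6},{t1,t3,t5},{t1,t4,t5},{t2,t3,t4},{t2,t3,t6},{t4,t5,t6}} U3={{t2},{t5},{t1,t5},{t2,t3},{t2,t4},{t2,t6},{t3,t5},{t4,t5},{t5,t6},{t1,t3,t5},{t1,t4,t5},{t2,t3,t4},{t2,t3,t6},{t4,t5,t6}} U4={{t3},{t1,t3},{t2,t3},{t3,t4},{t3,t5},{t3,t6},{t1,t3,t5},{t2,t3,t4},{t2,t3,t6}}
  U12={{t1},{t1,t3},{t1,t4},{t1,t5},{t2,t4},{t2,t6},{t3,t4},{t3,t5},{t3,t6},{t1,t3,t5},{t1,t4,t5},{t2,t3,t4},{t2,t3,t6}} U13={{t2},{t1,t5},{t2,t3},{t2,t4},{t2,t6},{t3,t5},{t1,t3,t5},{t1,t4,t5},{t2,t3,t4},{t2,t3,t6}} U14={{t3},{t1,t3},{t2,t3},{t3,t4},{t3,t5},{t3,t6},{t1,t3,t5},{t2,t3,t4},{t2,t3,t6}} U23={{t5},{t1,t5},{t2,t4},{t2,t6},{t3,t5},{t4,t5},{t5,t6},{t1,t3,t5},{t1,t4,t5},{t2,t3,t4},{t2,t3,t6},{t4,t5,t6}} U24={{t1,t3},{t3,t4},{t3,t5},{t3,t6},{t1,t3,t5},{t2,t3,t4},{t2,t3,t6}} U34={{t2,t3},{t3,t5},{t1,t3,t5},{t2,t3,t4},{t2,t3,t6}}
  U123={{t1,t5},{t2,t4},{t2,t6},{t3,t5},{t1,t3,t5},{t1,t4,t5},{t2,t3,t4},{t2,t3,t6}} U124={{t1,t3},{t3,t4},{t3,t5},{t3,t6},{t1,t3,t5},{t2,t3,t4},{t2,t3,t6}} U134={{t2,t3},{t3,t5},{t1,t3,t5},{t2,t3,t4},{t2,t3,t6}} U234={{t3,t5},{t1,t3,t5},{t2,t3,t4},{t2,t3,t6}}
  U1234={{t3,t5},{t1,t3,t5},{t2,t3,t4},{t2,t3,t6}}
C dims 4,6,4,1; δ0: rk_F2 3; δ1: rk_F2 3; δ2: rk_F2 1
Ȟ^0: (4−3)−0=1 ⇒ Z/2
Ȟ^1: (6−3)−3=0 ⇒ 0
Ȟ^2: (4−1)−3=0 ⇒ 0


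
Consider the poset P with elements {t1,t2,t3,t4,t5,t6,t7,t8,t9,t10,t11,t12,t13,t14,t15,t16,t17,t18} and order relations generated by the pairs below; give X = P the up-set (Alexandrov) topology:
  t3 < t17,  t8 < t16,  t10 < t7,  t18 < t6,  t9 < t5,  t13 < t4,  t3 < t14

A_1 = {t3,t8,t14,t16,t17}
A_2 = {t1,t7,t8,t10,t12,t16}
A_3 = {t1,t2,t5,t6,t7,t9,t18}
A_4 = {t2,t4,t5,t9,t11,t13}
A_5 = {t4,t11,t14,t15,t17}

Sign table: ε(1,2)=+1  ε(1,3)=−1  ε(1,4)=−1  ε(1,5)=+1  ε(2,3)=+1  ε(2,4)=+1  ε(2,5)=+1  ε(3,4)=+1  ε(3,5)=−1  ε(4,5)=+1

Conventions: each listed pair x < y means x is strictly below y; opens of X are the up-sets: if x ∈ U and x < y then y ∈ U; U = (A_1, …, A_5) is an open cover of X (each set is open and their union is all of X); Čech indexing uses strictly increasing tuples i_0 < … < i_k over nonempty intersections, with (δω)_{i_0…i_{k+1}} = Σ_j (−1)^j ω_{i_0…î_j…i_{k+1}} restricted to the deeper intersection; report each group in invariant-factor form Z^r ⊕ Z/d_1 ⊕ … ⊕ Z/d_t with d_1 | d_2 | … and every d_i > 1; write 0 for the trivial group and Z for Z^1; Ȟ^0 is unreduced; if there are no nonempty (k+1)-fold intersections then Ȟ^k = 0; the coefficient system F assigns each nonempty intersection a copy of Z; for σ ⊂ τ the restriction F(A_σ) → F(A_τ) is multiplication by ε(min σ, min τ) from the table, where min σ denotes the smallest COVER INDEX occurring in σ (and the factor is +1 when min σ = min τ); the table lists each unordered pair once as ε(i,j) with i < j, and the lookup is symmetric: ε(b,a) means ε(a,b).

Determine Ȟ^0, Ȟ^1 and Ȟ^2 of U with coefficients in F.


intersection data:
  A12={t8,t16} A15={t14,t17} A23={t1,t7} A34={t2,t5,t9} A45={t4,t11}
C dims 5,5; δ0: rk 4, SNF 1^4
Ȟ^0 = (5 − 4) − 0 = 1, so Ȟ^0 ≅ Z
Ȟ^1 = (5 − 0) − 4 = 1, so Ȟ^1 ≅ Z
Ȟ^2 = (0 − 0) − 0 = 0, so Ȟ^2 ≅ 0

Ȟ^0 ≅ Z,  Ȟ^1 ≅ Z,  Ȟ^2 ≅ 0


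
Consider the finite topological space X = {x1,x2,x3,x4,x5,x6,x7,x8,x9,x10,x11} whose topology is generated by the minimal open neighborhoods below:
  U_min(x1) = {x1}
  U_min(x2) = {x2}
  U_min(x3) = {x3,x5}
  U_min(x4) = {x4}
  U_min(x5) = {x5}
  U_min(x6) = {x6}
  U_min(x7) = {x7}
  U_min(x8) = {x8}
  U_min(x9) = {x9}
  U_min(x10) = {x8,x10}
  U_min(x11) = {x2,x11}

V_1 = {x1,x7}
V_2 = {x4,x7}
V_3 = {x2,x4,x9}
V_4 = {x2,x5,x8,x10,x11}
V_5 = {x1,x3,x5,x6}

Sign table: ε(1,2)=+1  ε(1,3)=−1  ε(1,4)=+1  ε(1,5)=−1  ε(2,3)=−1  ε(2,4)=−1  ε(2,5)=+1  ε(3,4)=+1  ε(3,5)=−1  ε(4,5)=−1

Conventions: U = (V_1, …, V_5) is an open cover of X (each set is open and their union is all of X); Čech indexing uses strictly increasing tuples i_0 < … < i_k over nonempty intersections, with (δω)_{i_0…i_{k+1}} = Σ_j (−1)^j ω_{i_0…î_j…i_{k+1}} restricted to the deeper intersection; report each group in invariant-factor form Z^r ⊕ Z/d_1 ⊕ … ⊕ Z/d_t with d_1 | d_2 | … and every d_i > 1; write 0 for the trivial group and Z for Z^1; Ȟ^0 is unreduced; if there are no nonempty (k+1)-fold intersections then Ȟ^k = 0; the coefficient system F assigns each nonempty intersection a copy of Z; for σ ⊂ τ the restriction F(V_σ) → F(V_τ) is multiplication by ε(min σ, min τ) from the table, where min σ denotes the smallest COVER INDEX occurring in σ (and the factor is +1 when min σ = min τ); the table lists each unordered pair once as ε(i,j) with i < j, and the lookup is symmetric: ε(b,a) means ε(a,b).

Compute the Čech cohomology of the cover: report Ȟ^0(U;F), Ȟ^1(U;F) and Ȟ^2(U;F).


Ȟ^0 = 0; Ȟ^1 = Z/2; Ȟ^2 = 0

nerve of the cover:
  V12={x7} V15={x1} V23={x4} V34={x2} V45={x5}
C dims 5,5; δ0: rk 5, SNF 1^4·2
Ȟ^0 = (5 − 5) − 0 = 0, so Ȟ^0 ≅ 0
Ȟ^1 = (5 − 0) − 5 = 0 plus torsion [2], so Ȟ^1 ≅ Z/2
Ȟ^2 = (0 − 0) − 0 = 0, so Ȟ^2 ≅ 0


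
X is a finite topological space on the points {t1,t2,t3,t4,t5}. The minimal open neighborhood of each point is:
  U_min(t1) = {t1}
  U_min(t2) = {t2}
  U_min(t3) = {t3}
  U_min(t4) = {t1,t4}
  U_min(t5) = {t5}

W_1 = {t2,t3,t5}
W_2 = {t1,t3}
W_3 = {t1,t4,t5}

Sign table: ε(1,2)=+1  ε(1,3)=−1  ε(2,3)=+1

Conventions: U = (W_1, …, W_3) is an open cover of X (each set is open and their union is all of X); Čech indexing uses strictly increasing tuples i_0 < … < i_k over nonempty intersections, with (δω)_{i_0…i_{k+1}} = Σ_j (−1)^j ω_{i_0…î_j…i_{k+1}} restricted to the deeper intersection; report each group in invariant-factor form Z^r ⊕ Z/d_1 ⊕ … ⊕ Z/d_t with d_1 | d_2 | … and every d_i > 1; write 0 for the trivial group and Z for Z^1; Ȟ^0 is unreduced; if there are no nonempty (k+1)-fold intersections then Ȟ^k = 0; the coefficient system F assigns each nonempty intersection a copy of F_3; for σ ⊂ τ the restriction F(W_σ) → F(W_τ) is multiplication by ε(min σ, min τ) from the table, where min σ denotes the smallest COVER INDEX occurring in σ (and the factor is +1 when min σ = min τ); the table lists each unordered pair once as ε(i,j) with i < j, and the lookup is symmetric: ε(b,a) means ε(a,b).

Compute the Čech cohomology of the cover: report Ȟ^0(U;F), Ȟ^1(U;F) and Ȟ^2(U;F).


nerve of the cover:
  W12={t3} W13={t5} W23={t1}
C dims 3,3; δ0: rk_F3 3
Ȟ^0 = (3 − 3) − 0 = 0, so Ȟ^0 ≅ 0
Ȟ^1 = (3 − 0) − 3 = 0, so Ȟ^1 ≅ 0
Ȟ^2 = (0 − 0) − 0 = 0, so Ȟ^2 ≅ 0

Ȟ^0 = 0, Ȟ^1 = 0 and Ȟ^2 = 0


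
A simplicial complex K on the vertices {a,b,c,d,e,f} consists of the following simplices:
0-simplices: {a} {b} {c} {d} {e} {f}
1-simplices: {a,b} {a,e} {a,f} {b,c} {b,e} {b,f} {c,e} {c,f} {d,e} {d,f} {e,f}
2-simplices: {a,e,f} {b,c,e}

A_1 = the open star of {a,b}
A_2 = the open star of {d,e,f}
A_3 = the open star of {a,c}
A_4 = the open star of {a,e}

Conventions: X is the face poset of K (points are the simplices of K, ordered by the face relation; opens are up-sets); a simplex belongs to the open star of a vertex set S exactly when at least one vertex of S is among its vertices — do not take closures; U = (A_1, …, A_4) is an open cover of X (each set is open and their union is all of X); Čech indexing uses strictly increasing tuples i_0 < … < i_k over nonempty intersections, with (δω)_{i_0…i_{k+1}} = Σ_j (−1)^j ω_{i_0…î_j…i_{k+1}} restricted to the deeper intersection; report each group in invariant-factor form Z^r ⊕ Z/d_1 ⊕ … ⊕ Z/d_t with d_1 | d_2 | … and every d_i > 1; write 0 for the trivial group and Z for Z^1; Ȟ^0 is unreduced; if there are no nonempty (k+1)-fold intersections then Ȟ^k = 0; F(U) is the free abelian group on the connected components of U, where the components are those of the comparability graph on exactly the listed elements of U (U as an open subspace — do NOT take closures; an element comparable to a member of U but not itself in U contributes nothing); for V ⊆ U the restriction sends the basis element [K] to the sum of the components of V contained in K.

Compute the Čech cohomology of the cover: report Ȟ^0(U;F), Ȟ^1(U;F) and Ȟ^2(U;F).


nonempty overlaps:
  A1={{a},{b},{a,b},{a,e},{a,f},{b,c},{b,e},{b,f},{a,e,f},{b,c,e}} A2={{d},{e},{f},{a,e},{a,f},{b,e},{b,f},{c,e},{c,f},{d,e},{d,f},{e,f},{a,e,f},{b,c,e}} A3={{a},{c},{a,b},{a,e},{a,f},{b,c},{c,e},{c,f},{a,e,f},{b,c,e}} A4={{a},{e},{a,b},{a,e},{a,f},{b,e},{c,e},{d,e},{e,f},{a,e,f},{b,c,e}}
  A12={{a,e},{a,f},{b,e},{b,f},{a,e,f},{b,c,e}} A13={{a},{a,b},{a,e},{a,f},{b,c},{a,e,f},{b,c,e}} A14={{a},{a,b},{a,e},{a,f},{b,e},{a,e,f},{b,c,e}} A23={{a,e},{a,f},{c,e},{c,f},{a,e,f},{b,c,e}} A24={{e},{a,e},{a,f},{b,e},{c,e},{d,e},{e,f},{a,e,f},{b,c,e}} A34={{a},{a,b},{a,e},{a,f},{c,e},{a,e,f},{b,c,e}}
  A123={{a,e},{a,f},{a,e,f},{b,c,e}} A124={{a,e},{a,f},{b,e},{a,e,f},{b,c,e}} A134={{a},{a,b},{a,e},{a,f},{a,e,f},{b,c,e}} A234={{a,e},{a,f},{c,e},{a,e,f},{b,c,e}}
  A1234={{a,e},{a,f},{a,e,f},{b,c,e}}
components per intersection:
  A1: {{a},{b},{a,b},{a,e},{a,f},{b,c},{b,e},{b,f},{a,e,f},{b,c,e}}
  A2: {{d},{e},{f},{a,e},{a,f},{b,e},{b,f},{c,e},{c,f},{d,e},{d,f},{e,f},{a,e,f},{b,c,e}}
  A3: {{a},{a,b},{a,e},{a,f},{a,e,f}} {{c},{b,c},{c,e},{c,f},{b,c,e}}
  A4: {{a},{e},{a,b},{a,e},{a,f},{b,e},{c,e},{d,e},{e,f},{a,e,f},{b,c,e}}
  A12: {{a,e},{a,f},{a,e,f}} {{b,e},{b,c,e}} {{b,f}}
  A13: {{a},{a,b},{a,e},{a,f},{a,e,f}} {{b,c},{b,c,e}}
  A14: {{a},{a,b},{a,e},{a,f},{a,e,f}} {{b,e},{b,c,e}}
  A23: {{a,e},{a,f},{a,e,f}} {{c,e},{b,c,e}} {{c,f}}
  A24: {{e},{a,e},{a,f},{b,e},{c,e},{d,e},{e,f},{a,e,f},{b,c,e}}
  A34: {{a},{a,b},{a,e},{a,f},{a,e,f}} {{c,e},{b,c,e}}
  A123: {{a,e},{a,f},{a,e,f}} {{b,c,e}}
  A124: {{a,e},{a,f},{a,e,f}} {{b,e},{b,c,e}}
  A134: {{a},{a,b},{a,e},{a,f},{a,e,f}} {{b,c,e}}
  A234: {{a,e},{a,f},{a,e,f}} {{c,e},{b,c,e}}
  A1234: {{a,e},{a,f},{a,e,f}} {{b,c,e}}
C dims 5,13,8,2; δ0: rk 4, SNF 1^4; δ1: rk 6, SNF 1^6; δ2: rk 2, SNF 1^2
degree 0: 5−4−0 = 1 → Ȟ^0 ≅ Z
degree 1: 13−6−4 = 3 → Ȟ^1 ≅ Z^3
degree 2: 8−2−6 = 0 → Ȟ^2 ≅ 0

Ȟ^0 ≅ Z,  Ȟ^1 ≅ Z^3,  Ȟ^2 ≅ 0


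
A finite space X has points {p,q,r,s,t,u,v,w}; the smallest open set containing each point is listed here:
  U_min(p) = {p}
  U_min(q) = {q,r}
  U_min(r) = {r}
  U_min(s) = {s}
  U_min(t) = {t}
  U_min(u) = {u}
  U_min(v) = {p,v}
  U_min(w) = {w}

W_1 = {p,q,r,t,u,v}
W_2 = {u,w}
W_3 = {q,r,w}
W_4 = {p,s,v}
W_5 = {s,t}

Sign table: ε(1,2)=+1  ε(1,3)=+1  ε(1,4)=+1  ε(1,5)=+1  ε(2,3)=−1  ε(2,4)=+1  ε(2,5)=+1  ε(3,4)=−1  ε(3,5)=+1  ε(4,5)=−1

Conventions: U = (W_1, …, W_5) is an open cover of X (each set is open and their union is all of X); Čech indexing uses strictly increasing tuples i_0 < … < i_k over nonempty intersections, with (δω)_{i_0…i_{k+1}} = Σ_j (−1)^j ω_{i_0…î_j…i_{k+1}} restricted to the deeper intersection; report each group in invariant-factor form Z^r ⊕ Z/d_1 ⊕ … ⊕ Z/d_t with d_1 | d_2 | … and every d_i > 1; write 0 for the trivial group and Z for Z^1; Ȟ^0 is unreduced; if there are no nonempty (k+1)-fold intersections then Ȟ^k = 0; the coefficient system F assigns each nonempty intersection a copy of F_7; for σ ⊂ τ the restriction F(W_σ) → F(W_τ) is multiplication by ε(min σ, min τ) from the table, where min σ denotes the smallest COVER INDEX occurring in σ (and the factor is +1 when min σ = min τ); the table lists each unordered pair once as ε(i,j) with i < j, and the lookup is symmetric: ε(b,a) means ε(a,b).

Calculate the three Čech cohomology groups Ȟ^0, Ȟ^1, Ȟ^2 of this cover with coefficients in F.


nonempty intersections:
  W12={u} W13={q,r} W14={p,v} W15={t} W23={w} W45={s}
C dims 5,6; δ0: rk_F7 5
Ȟ^0: (5−5)−0=0 ⇒ 0
Ȟ^1: (6−0)−5=1 ⇒ Z/7
Ȟ^2: (0−0)−0=0 ⇒ 0

Ȟ^0(U;F) ≅ 0, Ȟ^1(U;F) ≅ Z/7, Ȟ^2(U;F) ≅ 0


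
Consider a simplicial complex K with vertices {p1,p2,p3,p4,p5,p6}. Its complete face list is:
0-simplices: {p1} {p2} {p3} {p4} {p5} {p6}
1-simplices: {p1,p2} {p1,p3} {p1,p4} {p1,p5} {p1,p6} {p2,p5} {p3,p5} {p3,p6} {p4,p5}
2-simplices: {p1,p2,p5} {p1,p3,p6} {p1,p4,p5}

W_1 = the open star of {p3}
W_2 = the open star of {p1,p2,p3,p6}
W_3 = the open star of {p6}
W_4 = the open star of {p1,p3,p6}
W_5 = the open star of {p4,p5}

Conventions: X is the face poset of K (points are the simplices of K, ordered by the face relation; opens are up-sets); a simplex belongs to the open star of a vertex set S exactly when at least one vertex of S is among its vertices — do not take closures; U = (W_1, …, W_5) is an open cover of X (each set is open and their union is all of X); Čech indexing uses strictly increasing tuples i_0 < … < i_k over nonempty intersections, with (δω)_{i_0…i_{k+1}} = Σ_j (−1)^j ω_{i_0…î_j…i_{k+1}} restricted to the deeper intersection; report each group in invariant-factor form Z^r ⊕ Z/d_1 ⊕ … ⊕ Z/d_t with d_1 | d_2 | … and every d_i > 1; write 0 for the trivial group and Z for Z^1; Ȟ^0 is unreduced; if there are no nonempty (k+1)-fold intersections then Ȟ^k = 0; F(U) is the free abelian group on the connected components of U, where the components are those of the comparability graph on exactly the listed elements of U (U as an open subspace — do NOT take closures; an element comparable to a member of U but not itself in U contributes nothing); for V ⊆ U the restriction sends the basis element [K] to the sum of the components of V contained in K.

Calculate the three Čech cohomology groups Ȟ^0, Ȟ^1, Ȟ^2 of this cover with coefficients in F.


Ȟ^0 = Z, Ȟ^1 = Z, Ȟ^2 = 0

nonempty overlaps:
  W1={{p3},{p1,p3},{p3,p5},{p3,p6},{p1,p3,p6}} W2={{p1},{p2},{p3},{p6},{p1,p2},{p1,p3},{p1,p4},{p1,p5},{p1,p6},{p2,p5},{p3,p5},{p3,p6},{p1,p2,p5},{p1,p3,p6},{p1,p4,p5}} W3={{p6},{p1,p6},{p3,p6},{p1,p3,p6}} W4={{p1},{p3},{p6},{p1,p2},{p1,p3},{p1,p4},{p1,p5},{p1,p6},{p3,p5},{p3,p6},{p1,p2,p5},{p1,p3,p6},{p1,p4,p5}} W5={{p4},{p5},{p1,p4},{p1,p5},{p2,p5},{p3,p5},{p4,p5},{p1,p2,p5},{p1,p4,p5}}
  W12={{p3},{p1,p3},{p3,p5},{p3,p6},{p1,p3,p6}} W13={{p3,p6},{p1,p3,p6}} W14={{p3},{p1,p3},{p3,p5},{p3,p6},{p1,p3,p6}} W15={{p3,p5}} W23={{p6},{p1,p6},{p3,p6},{p1,p3,p6}} W24={{p1},{p3},{p6},{p1,p2},{p1,p3},{p1,p4},{p1,p5},{p1,p6},{p3,p5},{p3,p6},{p1,p2,p5},{p1,p3,p6},{p1,p4,p5}} W25={{p1,p4},{p1,p5},{p2,p5},{p3,p5},{p1,p2,p5},{p1,p4,p5}} W34={{p6},{p1,p6},{p3,p6},{p1,p3,p6}} W45={{p1,p4},{p1,p5},{p3,p5},{p1,p2,p5},{p1,p4,p5}}
  W123={{p3,p6},{p1,p3,p6}} W124={{p3},{p1,p3},{p3,p5},{p3,p6},{p1,p3,p6}} W125={{p3,p5}} W134={{p3,p6},{p1,p3,p6}} W145={{p3,p5}} W234={{p6},{p1,p6},{p3,p6},{p1,p3,p6}} W245={{p1,p4},{p1,p5},{p3,p5},{p1,p2,p5},{p1,p4,p5}}
  W1234={{p3,p6},{p1,p3,p6}} W1245={{p3,p5}}
components per intersection:
  W1: {{p3},{p1,p3},{p3,p5},{p3,p6},{p1,p3,p6}}
  W2: {{p1},{p2},{p3},{p6},{p1,p2},{p1,p3},{p1,p4},{p1,p5},{p1,p6},{p2,p5},{p3,p5},{p3,p6},{p1,p2,p5},{p1,p3,p6},{p1,p4,p5}}
  W3: {{p6},{p1,p6},{p3,p6},{p1,p3,p6}}
  W4: {{p1},{p3},{p6},{p1,p2},{p1,p3},{p1,p4},{p1,p5},{p1,p6},{p3,p5},{p3,p6},{p1,p2,p5},{p1,p3,p6},{p1,p4,p5}}
  W5: {{p4},{p5},{p1,p4},{p1,p5},{p2,p5},{p3,p5},{p4,p5},{p1,p2,p5},{p1,p4,p5}}
  W12: {{p3},{p1,p3},{p3,p5},{p3,p6},{p1,p3,p6}}
  W13: {{p3,p6},{p1,p3,p6}}
  W14: {{p3},{p1,p3},{p3,p5},{p3,p6},{p1,p3,p6}}
  W15: {{p3,p5}}
  W23: {{p6},{p1,p6},{p3,p6},{p1,p3,p6}}
  W24: {{p1},{p3},{p6},{p1,p2},{p1,p3},{p1,p4},{p1,p5},{p1,p6},{p3,p5},{p3,p6},{p1,p2,p5},{p1,p3,p6},{p1,p4,p5}}
  W25: {{p1,p4},{p1,p5},{p2,p5},{p1,p2,p5},{p1,p4,p5}} {{p3,p5}}
  W34: {{p6},{p1,p6},{p3,p6},{p1,p3,p6}}
  W45: {{p1,p4},{p1,p5},{p1,p2,p5},{p1,p4,p5}} {{p3,p5}}
  W123: {{p3,p6},{p1,p3,p6}}
  W124: {{p3},{p1,p3},{p3,p5},{p3,p6},{p1,p3,p6}}
  W125: {{p3,p5}}
  W134: {{p3,p6},{p1,p3,p6}}
  W145: {{p3,p5}}
  W234: {{p6},{p1,p6},{p3,p6},{p1,p3,p6}}
  W245: {{p1,p4},{p1,p5},{p1,p2,p5},{p1,p4,p5}} {{p3,p5}}
  W1234: {{p3,p6},{p1,p3,p6}}
  W1245: {{p3,p5}}
C dims 5,11,8,2; δ0: rk 4, SNF 1^4; δ1: rk 6, SNF 1^6; δ2: rk 2, SNF 1^2
degree 0: 5−4−0 = 1 → Ȟ^0 ≅ Z
degree 1: 11−6−4 = 1 → Ȟ^1 ≅ Z
degree 2: 8−2−6 = 0 → Ȟ^2 ≅ 0


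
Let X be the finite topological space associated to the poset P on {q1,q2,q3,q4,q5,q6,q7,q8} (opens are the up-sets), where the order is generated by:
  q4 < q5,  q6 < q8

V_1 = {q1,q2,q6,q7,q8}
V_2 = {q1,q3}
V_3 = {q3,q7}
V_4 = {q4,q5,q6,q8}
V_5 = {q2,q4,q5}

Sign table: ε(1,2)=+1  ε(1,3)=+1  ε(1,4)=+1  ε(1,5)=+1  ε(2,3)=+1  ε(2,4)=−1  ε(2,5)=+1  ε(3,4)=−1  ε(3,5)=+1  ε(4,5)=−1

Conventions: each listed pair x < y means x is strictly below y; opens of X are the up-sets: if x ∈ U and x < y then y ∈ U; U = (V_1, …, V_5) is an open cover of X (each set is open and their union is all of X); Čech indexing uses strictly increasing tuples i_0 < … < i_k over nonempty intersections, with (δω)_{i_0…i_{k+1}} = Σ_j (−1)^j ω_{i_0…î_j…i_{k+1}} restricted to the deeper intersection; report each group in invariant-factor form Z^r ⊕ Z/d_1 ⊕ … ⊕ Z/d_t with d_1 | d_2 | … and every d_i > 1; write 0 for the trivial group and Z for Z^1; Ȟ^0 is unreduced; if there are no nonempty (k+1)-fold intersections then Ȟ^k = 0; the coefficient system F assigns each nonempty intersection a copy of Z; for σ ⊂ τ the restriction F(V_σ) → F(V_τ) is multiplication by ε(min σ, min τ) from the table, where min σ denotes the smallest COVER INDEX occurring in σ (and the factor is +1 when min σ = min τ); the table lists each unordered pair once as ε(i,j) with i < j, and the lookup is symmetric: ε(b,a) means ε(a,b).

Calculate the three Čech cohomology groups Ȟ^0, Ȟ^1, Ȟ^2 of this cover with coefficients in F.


Ȟ^0(U;F) ≅ 0; Ȟ^1(U;F) ≅ Z ⊕ Z/2; Ȟ^2(U;F) ≅ 0

cover nerve:
  V12={q1} V13={q7} V14={q6,q8} V15={q2} V23={q3} V45={q4,q5}
C dims 5,6; δ0: rk 5, SNF 1^4·2
Ȟ^0: (5−5)−0=0 ⇒ 0
Ȟ^1: (6−0)−5=1 plus torsion [2] ⇒ Z ⊕ Z/2
Ȟ^2: (0−0)−0=0 ⇒ 0


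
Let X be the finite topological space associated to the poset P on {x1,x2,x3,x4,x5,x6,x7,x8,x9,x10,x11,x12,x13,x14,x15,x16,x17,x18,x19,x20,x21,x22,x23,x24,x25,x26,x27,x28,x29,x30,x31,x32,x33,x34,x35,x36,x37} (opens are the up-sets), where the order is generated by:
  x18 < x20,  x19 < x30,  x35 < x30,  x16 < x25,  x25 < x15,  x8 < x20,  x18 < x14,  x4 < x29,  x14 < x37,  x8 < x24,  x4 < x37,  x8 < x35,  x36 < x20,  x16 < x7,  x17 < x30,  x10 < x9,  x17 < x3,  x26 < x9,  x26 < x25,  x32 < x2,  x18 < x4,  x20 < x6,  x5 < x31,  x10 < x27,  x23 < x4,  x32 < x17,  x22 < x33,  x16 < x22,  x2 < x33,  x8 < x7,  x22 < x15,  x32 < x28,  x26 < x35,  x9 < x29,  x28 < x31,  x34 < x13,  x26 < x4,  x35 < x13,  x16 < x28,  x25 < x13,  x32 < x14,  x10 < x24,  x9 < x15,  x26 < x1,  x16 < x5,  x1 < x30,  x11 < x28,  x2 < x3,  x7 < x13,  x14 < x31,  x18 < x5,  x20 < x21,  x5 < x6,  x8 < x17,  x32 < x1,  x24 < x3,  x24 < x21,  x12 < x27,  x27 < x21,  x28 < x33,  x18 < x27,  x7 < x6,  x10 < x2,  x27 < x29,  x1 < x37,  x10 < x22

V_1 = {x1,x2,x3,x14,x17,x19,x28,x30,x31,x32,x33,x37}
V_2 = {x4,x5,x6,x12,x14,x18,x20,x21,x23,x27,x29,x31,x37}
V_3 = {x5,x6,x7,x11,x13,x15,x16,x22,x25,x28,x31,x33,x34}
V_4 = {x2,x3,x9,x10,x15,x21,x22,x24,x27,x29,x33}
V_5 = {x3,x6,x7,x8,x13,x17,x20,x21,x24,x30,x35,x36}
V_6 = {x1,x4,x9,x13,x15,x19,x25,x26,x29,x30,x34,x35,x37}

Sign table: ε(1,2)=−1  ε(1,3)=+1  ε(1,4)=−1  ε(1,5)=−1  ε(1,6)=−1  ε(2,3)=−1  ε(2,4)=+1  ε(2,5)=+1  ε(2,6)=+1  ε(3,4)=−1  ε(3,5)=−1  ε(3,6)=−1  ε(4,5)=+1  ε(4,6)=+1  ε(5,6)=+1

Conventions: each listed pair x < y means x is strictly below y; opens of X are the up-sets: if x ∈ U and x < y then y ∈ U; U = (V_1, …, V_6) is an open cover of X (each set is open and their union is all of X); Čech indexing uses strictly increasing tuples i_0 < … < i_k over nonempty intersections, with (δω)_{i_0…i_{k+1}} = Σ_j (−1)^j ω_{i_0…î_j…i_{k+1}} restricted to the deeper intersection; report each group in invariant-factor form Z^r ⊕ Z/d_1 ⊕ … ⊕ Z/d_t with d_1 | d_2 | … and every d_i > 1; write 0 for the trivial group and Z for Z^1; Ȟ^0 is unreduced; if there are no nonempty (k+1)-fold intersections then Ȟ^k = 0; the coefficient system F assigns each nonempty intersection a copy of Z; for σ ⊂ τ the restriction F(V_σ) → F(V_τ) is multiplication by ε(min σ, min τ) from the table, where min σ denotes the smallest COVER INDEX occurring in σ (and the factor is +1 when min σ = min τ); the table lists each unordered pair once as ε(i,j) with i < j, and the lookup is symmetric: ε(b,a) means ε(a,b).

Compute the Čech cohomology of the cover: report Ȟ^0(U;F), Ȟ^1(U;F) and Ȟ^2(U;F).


Ȟ^0 ≅ Z, Ȟ^1 ≅ 0 and Ȟ^2 ≅ Z/2

cover nerve:
  V12={x14,x31,x37} V13={x28,x31,x33} V14={x2,x3,x33} V15={x3,x17,x30} V16={x1,x19,x30,x37} V23={x5,x6,x31} V24={x21,x27,x29} V25={x6,x20,x21} V26={x4,x29,x37} V34={x15,x22,x33} V35={x6,x7,x13} V36={x13,x15,x25,x34} V45={x3,x21,x24} V46={x9,x15,x29} V56={x13,x30,x35}
  V123={x31} V126={x37} V134={x33} V145={x3} V156={x30} V235={x6} V245={x21} V246={x29} V346={x15} V356={x13}
C dims 6,15,10; δ0: rk 5, SNF 1^5; δ1: rk 10, SNF 1^9·2
Ȟ^0: (6−5)−0=1 ⇒ Z
Ȟ^1: (15−10)−5=0 ⇒ 0
Ȟ^2: (10−0)−10=0 plus torsion [2] ⇒ Z/2


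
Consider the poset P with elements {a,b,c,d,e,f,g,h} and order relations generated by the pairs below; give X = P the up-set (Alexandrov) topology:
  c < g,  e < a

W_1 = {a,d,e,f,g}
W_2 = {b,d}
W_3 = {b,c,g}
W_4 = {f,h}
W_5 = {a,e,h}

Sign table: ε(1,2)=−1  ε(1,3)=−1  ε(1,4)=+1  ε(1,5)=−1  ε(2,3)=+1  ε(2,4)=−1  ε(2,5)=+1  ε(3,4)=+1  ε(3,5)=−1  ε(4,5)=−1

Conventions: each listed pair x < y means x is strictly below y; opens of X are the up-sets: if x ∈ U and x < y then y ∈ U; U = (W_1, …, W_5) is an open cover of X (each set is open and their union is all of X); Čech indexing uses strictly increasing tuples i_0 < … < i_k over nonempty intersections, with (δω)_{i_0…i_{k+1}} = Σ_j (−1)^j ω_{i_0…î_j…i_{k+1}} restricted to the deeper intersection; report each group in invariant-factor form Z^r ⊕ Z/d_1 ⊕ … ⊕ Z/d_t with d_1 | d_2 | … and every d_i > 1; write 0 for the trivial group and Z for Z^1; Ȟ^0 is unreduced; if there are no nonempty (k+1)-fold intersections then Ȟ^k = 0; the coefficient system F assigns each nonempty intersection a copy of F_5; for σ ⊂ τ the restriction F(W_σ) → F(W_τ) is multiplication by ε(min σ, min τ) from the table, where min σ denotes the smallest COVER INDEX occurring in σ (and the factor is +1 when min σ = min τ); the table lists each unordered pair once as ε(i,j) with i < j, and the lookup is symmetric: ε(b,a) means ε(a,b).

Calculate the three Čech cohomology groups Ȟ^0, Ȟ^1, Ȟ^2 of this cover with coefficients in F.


Ȟ^0(U;F) ≅ Z/5,  Ȟ^1(U;F) ≅ Z/5 ⊕ Z/5,  Ȟ^2(U;F) ≅ 0

cover nerve:
  W12={d} W13={g} W14={f} W15={a,e} W23={b} W45={h}
C dims 5,6; δ0: rk_F5 4
Ȟ^0: (5−4)−0=1 ⇒ Z/5
Ȟ^1: (6−0)−4=2 ⇒ Z/5 ⊕ Z/5
Ȟ^2: (0−0)−0=0 ⇒ 0


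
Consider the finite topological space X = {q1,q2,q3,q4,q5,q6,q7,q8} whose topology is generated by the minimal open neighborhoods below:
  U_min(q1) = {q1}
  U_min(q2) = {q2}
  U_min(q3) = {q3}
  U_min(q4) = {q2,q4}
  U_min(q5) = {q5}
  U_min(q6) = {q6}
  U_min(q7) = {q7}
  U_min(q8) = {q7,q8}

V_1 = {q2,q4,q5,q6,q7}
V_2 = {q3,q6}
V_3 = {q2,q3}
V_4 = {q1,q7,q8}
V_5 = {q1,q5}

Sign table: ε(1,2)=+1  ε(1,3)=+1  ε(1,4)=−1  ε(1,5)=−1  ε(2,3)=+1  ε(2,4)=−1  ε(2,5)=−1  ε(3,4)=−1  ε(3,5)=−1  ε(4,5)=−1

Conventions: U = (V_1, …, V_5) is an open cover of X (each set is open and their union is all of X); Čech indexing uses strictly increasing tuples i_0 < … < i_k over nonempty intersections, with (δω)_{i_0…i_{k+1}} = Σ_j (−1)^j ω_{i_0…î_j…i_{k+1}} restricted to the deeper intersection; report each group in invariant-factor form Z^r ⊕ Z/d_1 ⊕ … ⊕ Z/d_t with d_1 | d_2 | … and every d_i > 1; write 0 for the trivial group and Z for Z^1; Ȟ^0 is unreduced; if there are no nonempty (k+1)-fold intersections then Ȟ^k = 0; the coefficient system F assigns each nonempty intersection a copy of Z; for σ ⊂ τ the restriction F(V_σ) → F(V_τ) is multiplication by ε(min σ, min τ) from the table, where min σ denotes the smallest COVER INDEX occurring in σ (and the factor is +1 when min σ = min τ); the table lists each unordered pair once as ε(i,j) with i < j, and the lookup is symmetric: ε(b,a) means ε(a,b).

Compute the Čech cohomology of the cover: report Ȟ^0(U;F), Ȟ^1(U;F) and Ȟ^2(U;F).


Ȟ^0 = 0, Ȟ^1 = Z ⊕ Z/2, Ȟ^2 = 0

nonempty intersections:
  V12={q6} V13={q2} V14={q7} V15={q5} V23={q3} V45={q1}
C dims 5,6; δ0: rk 5, SNF 1^4·2
Ȟ^0: (5−5)−0=0 ⇒ 0
Ȟ^1: (6−0)−5=1 plus torsion [2] ⇒ Z ⊕ Z/2
Ȟ^2: (0−0)−0=0 ⇒ 0


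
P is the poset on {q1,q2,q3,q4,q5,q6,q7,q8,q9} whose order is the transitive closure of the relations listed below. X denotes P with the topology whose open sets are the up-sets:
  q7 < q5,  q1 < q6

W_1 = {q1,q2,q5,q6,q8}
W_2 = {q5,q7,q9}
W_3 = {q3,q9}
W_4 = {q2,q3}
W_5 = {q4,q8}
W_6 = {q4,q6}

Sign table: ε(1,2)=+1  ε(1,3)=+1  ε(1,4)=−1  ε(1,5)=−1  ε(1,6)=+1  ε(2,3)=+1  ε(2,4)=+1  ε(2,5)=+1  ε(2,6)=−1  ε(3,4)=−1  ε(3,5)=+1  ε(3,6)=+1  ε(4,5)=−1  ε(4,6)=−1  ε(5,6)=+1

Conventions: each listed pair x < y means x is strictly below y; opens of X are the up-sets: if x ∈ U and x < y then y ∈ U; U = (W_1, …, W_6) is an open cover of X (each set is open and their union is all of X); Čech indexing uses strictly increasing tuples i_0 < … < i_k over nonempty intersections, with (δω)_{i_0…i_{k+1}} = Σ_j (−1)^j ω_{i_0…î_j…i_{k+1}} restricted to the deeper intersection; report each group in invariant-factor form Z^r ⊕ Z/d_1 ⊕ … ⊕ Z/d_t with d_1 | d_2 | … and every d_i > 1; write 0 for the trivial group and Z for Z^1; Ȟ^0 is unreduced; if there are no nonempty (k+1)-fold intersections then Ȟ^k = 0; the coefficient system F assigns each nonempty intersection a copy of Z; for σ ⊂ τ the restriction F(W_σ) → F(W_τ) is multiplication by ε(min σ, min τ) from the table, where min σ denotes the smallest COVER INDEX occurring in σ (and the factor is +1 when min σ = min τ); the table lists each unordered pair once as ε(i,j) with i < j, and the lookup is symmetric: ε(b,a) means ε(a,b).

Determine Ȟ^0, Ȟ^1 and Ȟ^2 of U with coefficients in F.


nerve simplices:
  W12={q5} W14={q2} W15={q8} W16={q6} W23={q9} W34={q3} W56={q4}
C dims 6,7; δ0: rk 6, SNF 1^5·2
degree 0: 6−6−0 = 0 → Ȟ^0 ≅ 0
degree 1: 7−0−6 = 1 plus torsion [2] → Ȟ^1 ≅ Z ⊕ Z/2
degree 2: 0−0−0 = 0 → Ȟ^2 ≅ 0

Ȟ^0 = 0,  Ȟ^1 = Z ⊕ Z/2,  Ȟ^2 = 0


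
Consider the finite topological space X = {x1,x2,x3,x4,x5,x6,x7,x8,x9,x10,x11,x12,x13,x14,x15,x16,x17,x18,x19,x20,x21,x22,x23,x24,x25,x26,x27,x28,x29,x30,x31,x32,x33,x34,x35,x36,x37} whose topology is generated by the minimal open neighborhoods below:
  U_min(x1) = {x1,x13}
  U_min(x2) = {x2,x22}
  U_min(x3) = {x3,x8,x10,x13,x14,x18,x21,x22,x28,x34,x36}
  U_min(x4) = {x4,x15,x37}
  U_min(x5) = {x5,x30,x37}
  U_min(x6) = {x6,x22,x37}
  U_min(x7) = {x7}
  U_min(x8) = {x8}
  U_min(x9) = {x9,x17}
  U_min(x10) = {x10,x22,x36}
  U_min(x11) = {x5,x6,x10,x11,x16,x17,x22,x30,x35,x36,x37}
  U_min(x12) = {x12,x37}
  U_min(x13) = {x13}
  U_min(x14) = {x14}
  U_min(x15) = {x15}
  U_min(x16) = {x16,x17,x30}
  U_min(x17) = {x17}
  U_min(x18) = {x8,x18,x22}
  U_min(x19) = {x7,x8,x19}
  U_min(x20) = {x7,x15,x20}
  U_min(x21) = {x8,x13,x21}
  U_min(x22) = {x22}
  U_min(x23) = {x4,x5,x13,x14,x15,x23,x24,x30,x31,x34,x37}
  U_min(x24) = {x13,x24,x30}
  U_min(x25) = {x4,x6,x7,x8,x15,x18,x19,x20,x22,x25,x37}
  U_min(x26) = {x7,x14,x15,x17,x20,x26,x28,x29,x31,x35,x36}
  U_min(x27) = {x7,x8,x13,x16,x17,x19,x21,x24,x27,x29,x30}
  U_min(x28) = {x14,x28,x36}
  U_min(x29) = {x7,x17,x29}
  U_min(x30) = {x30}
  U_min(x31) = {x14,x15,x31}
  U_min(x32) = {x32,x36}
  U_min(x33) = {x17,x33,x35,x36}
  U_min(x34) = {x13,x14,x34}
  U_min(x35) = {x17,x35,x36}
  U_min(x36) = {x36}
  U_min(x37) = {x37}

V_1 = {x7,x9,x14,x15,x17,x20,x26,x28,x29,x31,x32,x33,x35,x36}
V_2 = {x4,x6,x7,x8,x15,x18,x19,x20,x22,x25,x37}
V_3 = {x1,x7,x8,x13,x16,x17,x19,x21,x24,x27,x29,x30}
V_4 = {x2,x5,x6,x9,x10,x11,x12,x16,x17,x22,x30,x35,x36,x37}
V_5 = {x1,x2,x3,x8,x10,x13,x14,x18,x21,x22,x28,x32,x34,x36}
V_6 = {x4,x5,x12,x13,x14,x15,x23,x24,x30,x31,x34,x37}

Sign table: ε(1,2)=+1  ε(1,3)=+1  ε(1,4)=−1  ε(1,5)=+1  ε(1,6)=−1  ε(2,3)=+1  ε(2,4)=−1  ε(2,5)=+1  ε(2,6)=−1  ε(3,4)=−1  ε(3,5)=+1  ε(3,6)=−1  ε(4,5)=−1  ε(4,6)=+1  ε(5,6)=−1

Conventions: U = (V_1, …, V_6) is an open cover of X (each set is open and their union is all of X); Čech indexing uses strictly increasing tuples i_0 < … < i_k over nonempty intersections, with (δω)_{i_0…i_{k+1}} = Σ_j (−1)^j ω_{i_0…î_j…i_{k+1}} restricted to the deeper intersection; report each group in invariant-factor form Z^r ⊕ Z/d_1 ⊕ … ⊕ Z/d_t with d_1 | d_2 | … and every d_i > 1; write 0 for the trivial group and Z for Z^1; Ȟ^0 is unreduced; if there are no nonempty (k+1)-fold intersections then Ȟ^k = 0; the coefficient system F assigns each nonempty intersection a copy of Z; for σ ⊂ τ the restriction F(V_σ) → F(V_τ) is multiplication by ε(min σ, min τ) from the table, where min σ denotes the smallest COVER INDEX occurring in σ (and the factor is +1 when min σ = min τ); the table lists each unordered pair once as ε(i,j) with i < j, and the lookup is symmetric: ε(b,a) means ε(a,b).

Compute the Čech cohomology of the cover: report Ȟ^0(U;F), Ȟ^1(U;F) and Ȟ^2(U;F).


Ȟ^0 ≅ Z,  Ȟ^1 ≅ 0,  Ȟ^2 ≅ Z/2

nerve simplices:
  V12={x7,x15,x20} V13={x7,x17,x29} V14={x9,x17,x35,x36} V15={x14,x28,x32,x36} V16={x14,x15,x31} V23={x7,x8,x19} V24={x6,x22,x37} V25={x8,x18,x22} V26={x4,x15,x37} V34={x16,x17,x30} V35={x1,x8,x13,x21} V36={x13,x24,x30} V45={x2,x10,x22,x36} V46={x5,x12,x30,x37} V56={x13,x14,x34}
  V123={x7} V126={x15} V134={x17} V145={x36} V156={x14} V235={x8} V245={x22} V246={x37} V346={x30} V356={x13}
C dims 6,15,10; δ0: rk 5, SNF 1^5; δ1: rk 10, SNF 1^9·2
degree 0: 6−5−0 = 1 → Ȟ^0 ≅ Z
degree 1: 15−10−5 = 0 → Ȟ^1 ≅ 0
degree 2: 10−0−10 = 0 plus torsion [2] → Ȟ^2 ≅ Z/2


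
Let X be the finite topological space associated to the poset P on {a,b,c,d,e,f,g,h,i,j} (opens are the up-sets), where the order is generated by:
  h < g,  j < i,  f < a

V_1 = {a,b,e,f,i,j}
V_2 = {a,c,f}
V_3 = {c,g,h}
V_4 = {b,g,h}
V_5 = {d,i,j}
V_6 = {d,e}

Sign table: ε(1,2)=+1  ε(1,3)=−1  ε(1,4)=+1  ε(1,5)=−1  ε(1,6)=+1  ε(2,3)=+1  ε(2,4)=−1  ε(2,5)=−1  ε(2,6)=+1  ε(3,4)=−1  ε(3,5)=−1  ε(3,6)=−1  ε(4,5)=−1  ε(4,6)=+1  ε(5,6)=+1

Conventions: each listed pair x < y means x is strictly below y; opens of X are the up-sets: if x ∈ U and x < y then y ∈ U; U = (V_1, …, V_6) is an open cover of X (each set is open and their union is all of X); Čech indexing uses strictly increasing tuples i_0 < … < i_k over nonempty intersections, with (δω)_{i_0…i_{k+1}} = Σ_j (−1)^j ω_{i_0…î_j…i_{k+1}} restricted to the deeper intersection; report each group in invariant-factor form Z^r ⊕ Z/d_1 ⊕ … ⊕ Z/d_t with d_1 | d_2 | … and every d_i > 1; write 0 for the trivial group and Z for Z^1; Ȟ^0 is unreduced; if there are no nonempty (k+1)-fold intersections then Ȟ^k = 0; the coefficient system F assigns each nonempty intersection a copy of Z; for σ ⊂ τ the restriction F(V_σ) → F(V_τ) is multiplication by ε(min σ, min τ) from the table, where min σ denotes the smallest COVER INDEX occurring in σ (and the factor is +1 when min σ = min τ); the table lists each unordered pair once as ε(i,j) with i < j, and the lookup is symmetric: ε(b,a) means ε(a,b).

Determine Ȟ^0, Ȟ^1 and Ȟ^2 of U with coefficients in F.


nonempty intersections:
  V12={a,f} V14={b} V15={i,j} V16={e} V23={c} V34={g,h} V56={d}
C dims 6,7; δ0: rk 6, SNF 1^5·2
Ȟ^0: (6−6)−0=0 ⇒ 0
Ȟ^1: (7−0)−6=1 plus torsion [2] ⇒ Z ⊕ Z/2
Ȟ^2: (0−0)−0=0 ⇒ 0

Ȟ^0(U;F) ≅ 0, Ȟ^1(U;F) ≅ Z ⊕ Z/2 and Ȟ^2(U;F) ≅ 0


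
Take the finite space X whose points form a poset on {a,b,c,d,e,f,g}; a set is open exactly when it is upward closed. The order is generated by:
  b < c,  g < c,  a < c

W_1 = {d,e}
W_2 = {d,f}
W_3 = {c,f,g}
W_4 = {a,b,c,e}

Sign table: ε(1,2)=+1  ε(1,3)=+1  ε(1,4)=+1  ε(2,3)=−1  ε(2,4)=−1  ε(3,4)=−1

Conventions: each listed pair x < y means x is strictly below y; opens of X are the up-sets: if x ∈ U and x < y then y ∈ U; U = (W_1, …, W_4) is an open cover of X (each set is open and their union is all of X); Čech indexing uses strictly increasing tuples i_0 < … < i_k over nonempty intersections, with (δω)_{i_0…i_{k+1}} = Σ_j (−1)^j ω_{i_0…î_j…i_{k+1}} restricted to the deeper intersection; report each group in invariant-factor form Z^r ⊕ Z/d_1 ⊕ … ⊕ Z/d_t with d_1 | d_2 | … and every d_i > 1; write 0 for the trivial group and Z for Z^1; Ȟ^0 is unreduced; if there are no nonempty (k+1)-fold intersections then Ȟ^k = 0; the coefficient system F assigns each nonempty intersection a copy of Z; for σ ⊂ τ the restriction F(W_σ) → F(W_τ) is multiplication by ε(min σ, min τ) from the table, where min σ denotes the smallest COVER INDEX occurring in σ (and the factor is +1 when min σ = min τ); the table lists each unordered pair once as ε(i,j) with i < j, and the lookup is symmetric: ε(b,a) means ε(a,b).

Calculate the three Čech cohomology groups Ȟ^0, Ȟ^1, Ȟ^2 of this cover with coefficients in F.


Ȟ^0 = Z, Ȟ^1 = Z, Ȟ^2 = 0

cover nerve:
  W12={d} W14={e} W23={f} W34={c}
C dims 4,4; δ0: rk 3, SNF 1^3
Ȟ^0: (4−3)−0=1 ⇒ Z
Ȟ^1: (4−0)−3=1 ⇒ Z
Ȟ^2: (0−0)−0=0 ⇒ 0


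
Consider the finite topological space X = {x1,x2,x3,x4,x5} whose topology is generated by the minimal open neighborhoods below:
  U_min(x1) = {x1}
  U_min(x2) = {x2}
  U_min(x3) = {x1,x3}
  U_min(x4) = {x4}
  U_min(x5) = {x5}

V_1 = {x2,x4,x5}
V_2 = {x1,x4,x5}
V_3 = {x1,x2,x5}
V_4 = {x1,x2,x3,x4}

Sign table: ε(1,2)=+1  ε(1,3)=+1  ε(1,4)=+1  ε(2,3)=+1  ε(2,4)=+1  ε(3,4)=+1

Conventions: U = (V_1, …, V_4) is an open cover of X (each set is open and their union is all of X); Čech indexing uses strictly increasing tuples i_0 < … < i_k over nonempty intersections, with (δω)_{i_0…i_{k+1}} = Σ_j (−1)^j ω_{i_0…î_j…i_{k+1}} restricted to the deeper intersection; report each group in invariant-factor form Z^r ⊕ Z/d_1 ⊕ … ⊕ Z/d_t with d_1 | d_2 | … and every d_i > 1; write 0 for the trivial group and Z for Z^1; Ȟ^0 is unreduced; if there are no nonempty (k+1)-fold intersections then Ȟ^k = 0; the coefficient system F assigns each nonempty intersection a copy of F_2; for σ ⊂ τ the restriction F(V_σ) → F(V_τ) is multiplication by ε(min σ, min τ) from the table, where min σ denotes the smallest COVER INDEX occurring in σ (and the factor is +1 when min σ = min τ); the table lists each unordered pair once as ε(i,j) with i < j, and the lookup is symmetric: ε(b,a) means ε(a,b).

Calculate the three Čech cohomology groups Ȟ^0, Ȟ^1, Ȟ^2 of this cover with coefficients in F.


Ȟ^0 = Z/2,  Ȟ^1 = 0,  Ȟ^2 = Z/2

nonempty intersections:
  V12={x4,x5} V13={x2,x5} V14={x2,x4} V23={x1,x5} V24={x1,x4} V34={x1,x2}
  V123={x5} V124={x4} V134={x2} V234={x1}
C dims 4,6,4; δ0: rk_F2 3; δ1: rk_F2 3
Ȟ^0: (4−3)−0=1 ⇒ Z/2
Ȟ^1: (6−3)−3=0 ⇒ 0
Ȟ^2: (4−0)−3=1 ⇒ Z/2


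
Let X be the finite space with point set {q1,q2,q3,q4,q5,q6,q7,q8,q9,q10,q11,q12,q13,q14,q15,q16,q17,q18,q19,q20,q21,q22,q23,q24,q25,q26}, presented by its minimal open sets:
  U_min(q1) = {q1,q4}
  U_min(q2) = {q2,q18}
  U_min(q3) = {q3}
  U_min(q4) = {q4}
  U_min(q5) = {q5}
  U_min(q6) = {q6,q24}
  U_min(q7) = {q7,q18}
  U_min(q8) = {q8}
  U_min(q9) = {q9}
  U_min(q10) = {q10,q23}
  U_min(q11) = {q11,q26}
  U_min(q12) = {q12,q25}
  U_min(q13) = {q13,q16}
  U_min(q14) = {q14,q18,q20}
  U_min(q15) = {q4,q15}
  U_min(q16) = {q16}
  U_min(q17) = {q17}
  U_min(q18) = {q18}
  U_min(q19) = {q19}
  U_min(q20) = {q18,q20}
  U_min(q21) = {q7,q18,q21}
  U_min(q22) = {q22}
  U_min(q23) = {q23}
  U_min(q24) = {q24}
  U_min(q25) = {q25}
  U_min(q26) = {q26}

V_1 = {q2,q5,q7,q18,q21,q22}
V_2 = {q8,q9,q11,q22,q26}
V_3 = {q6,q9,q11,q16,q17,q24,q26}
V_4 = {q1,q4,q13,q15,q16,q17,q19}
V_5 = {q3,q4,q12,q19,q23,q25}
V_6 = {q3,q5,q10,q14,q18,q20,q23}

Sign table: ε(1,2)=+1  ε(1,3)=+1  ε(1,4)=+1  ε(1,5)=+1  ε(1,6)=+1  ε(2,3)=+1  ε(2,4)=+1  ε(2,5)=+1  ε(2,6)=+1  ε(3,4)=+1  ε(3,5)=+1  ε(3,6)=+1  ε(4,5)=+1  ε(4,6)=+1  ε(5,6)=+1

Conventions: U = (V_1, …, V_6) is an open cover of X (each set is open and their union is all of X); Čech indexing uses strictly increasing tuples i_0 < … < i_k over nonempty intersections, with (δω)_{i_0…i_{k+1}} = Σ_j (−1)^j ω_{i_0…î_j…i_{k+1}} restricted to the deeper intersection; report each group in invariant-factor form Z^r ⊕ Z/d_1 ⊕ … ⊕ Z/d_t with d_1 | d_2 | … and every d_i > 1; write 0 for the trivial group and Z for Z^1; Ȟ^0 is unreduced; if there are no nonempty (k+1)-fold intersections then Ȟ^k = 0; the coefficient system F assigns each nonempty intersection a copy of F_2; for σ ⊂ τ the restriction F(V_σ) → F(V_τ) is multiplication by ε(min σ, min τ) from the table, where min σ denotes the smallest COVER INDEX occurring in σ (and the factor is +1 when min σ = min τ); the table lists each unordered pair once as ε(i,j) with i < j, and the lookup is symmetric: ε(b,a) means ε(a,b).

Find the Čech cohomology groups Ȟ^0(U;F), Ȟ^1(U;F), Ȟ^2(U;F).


nonempty overlaps:
  V12={q22} V16={q5,q18} V23={q9,q11,q26} V34={q16,q17} V45={q4,q19} V56={q3,q23}
C dims 6,6; δ0: rk_F2 5
degree 0: 6−5−0 = 1 → Ȟ^0 ≅ Z/2
degree 1: 6−0−5 = 1 → Ȟ^1 ≅ Z/2
degree 2: 0−0−0 = 0 → Ȟ^2 ≅ 0

Ȟ^0 ≅ Z/2, Ȟ^1 ≅ Z/2, Ȟ^2 ≅ 0


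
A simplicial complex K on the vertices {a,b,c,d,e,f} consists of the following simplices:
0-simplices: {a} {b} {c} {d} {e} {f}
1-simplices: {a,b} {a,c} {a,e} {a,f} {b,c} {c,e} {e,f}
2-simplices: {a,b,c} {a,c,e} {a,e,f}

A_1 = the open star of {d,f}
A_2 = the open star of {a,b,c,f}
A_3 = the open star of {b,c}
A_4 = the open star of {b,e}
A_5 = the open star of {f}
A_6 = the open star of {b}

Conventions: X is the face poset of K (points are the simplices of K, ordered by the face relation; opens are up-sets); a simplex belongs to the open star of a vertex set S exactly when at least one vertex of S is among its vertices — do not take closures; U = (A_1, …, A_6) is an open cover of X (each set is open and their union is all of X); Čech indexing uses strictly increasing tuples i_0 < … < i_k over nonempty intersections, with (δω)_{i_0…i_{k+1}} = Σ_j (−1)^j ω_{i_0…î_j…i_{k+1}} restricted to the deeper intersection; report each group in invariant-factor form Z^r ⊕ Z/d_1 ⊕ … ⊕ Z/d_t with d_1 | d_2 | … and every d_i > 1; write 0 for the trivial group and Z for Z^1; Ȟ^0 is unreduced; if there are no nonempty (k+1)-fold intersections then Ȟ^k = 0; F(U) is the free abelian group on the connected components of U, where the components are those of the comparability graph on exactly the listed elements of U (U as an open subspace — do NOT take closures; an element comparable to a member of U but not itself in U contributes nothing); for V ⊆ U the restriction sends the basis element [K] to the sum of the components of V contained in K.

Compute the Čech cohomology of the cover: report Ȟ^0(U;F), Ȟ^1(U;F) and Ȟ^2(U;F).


Ȟ^0 ≅ Z^2, Ȟ^1 ≅ 0 and Ȟ^2 ≅ 0

cover nerve:
  A1={{d},{f},{a,f},{e,f},{a,e,f}} A2={{a},{b},{c},{f},{a,b},{a,c},{a,e},{a,f},{b,c},{c,e},{e,f},{a,b,c},{a,c,e},{a,e,f}} A3={{b},{c},{a,b},{a,c},{b,c},{c,e},{a,b,c},{a,c,e}} A4={{b},{e},{a,b},{a,e},{b,c},{c,e},{e,f},{a,b,c},{a,c,e},{a,e,f}} A5={{f},{a,f},{e,f},{a,e,f}} A6={{b},{a,b},{b,c},{a,b,c}}
  A12={{f},{a,f},{e,f},{a,e,f}} A14={{e,f},{a,e,f}} A15={{f},{a,f},{e,f},{a,e,f}} A23={{b},{c},{a,b},{a,c},{b,c},{c,e},{a,b,c},{a,c,e}} A24={{b},{a,b},{a,e},{b,c},{c,e},{e,f},{a,b,c},{a,c,e},{a,e,f}} A25={{f},{a,f},{e,f},{a,e,f}} A26={{b},{a,b},{b,c},{a,b,c}} A34={{b},{a,b},{b,c},{c,e},{a,b,c},{a,c,e}} A36={{b},{a,b},{b,c},{a,b,c}} A45={{e,f},{a,e,f}} A46={{b},{a,b},{b,c},{a,b,c}}
  A124={{e,f},{a,e,f}} A125={{f},{a,f},{e,f},{a,e,f}} A145={{e,f},{a,e,f}} A234={{b},{a,b},{b,c},{c,e},{a,b,c},{a,c,e}} A236={{b},{a,b},{b,c},{a,b,c}} A245={{e,f},{a,e,f}} A246={{b},{a,b},{b,c},{a,b,c}} A346={{b},{a,b},{b,c},{a,b,c}}
  A1245={{e,f},{a,e,f}} A2346={{b},{a,b},{b,c},{a,b,c}}
components per intersection:
  A1: {{d}} {{f},{a,f},{e,f},{a,e,f}}
  A2: {{a},{b},{c},{f},{a,b},{a,c},{a,e},{a,f},{b,c},{c,e},{e,f},{a,b,c},{a,c,e},{a,e,f}}
  A3: {{b},{c},{a,b},{a,c},{b,c},{c,e},{a,b,c},{a,c,e}}
  A4: {{b},{a,b},{b,c},{a,b,c}} {{e},{a,e},{c,e},{e,f},{a,c,e},{a,e,f}}
  A5: {{f},{a,f},{e,f},{a,e,f}}
  A6: {{b},{a,b},{b,c},{a,b,c}}
  A12: {{f},{a,f},{e,f},{a,e,f}}
  A14: {{e,f},{a,e,f}}
  A15: {{f},{a,f},{e,f},{a,e,f}}
  A23: {{b},{c},{a,b},{a,c},{b,c},{c,e},{a,b,c},{a,c,e}}
  A24: {{b},{a,b},{b,c},{a,b,c}} {{a,e},{c,e},{e,f},{a,c,e},{a,e,f}}
  A25: {{f},{a,f},{e,f},{a,e,f}}
  A26: {{b},{a,b},{b,c},{a,b,c}}
  A34: {{b},{a,b},{b,c},{a,b,c}} {{c,e},{a,c,e}}
  A36: {{b},{a,b},{b,c},{a,b,c}}
  A45: {{e,f},{a,e,f}}
  A46: {{b},{a,b},{b,c},{a,b,c}}
  A124: {{e,f},{a,e,f}}
  A125: {{f},{a,f},{e,f},{a,e,f}}
  A145: {{e,f},{a,e,f}}
  A234: {{b},{a,b},{b,c},{a,b,c}} {{c,e},{a,c,e}}
  A236: {{b},{a,b},{b,c},{a,b,c}}
  A245: {{e,f},{a,e,f}}
  A246: {{b},{a,b},{b,c},{a,b,c}}
  A346: {{b},{a,b},{b,c},{a,b,c}}
  A1245: {{e,f},{a,e,f}}
  A2346: {{b},{a,b},{b,c},{a,b,c}}
C dims 8,13,9,2; δ0: rk 6, SNF 1^6; δ1: rk 7, SNF 1^7; δ2: rk 2, SNF 1^2
Ȟ^0: (8−6)−0=2 ⇒ Z^2
Ȟ^1: (13−7)−6=0 ⇒ 0
Ȟ^2: (9−2)−7=0 ⇒ 0
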